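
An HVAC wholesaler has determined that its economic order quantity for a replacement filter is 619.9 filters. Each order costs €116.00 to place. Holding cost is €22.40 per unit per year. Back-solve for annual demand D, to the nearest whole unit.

Invert the EOQ relation Q*² = 2DS/H.
From Q* = √(2DS/H): D = Q*²H / (2S) = 619.9² × 22.4 / (2 × 116) = 37102.511.

D ≈ 37,103 filters per year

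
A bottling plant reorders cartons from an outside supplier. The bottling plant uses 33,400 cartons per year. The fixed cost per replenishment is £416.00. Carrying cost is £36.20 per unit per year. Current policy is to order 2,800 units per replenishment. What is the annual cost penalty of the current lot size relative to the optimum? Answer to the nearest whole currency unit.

EOQ = √(2DS/H) = √(2 × 33,400 × 416 / 36.2) ≈ 876.15.
Cost at Q* = (D/Q*)S + (Q*/2)H = √(2DSH) ≈ £31,716.79.
Cost at Q = 2,800: (33,400/2,800)×416 + (2,800/2)×36.2 = £4,962.29 + £50,680.00 = £55,642.29.
Excess = £55,642.29 − £31,716.79 = £23,925.50.

Extra cost ≈ £23,925 per year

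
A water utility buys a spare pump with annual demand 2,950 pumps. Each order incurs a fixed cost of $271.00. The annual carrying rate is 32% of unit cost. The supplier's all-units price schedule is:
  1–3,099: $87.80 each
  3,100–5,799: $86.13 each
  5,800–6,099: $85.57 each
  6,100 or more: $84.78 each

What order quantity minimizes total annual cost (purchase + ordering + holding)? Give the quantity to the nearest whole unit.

Holding cost per unit per year at price C is H = 0.32·C.
Evaluate total cost at each tier's feasible EOQ or, if the EOQ is below the tier, at the tier's minimum quantity.
EOQ at $87.80 = 238.6 (feasible in tier 1): TC = 2,950×$87.80 + (2,950/238.6)×271 + (238.6/2)×0.32×$87.80 = $265,712.44.
EOQ at $86.13 = 240.9 < 3100, so use break Q=3100: TC = 2,950×$86.13 + (2,950/3100.0)×271 + (3100.0/2)×0.32×$86.13 = $297,061.87.
EOQ at $85.57 = 241.6 < 5800, so use break Q=5800: TC = 2,950×$85.57 + (2,950/5800.0)×271 + (5800.0/2)×0.32×$85.57 = $331,978.30.
EOQ at $84.78 = 242.8 < 6100, so use break Q=6100: TC = 2,950×$84.78 + (2,950/6100.0)×271 + (6100.0/2)×0.32×$84.78 = $332,977.34.
Lowest total cost is $265,712.44 at Q = 238.6.

Q* ≈ 239 pumps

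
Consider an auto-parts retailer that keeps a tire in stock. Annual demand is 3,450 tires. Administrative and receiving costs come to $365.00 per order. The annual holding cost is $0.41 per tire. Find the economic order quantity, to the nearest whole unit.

EOQ = √(2DS / H) = √(2 × 3,450 × 365 / 0.41).
= √(2,518,500 / 0.41) = √6,142,682.9268 ≈ 2478.444.

Q* ≈ 2,478 tires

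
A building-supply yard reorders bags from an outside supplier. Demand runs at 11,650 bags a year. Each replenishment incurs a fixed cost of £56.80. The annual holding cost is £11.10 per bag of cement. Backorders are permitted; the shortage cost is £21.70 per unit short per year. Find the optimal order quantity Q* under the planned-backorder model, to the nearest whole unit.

Q* ≈ 425 bags

With planned backorders, Q* = √(2DS/H) · √((H+B)/B).
√(2DS/H) = √(2 × 11,650 × 56.8 / 11.1) = 345.295.
√((H+B)/B) = √((11.1+21.7)/21.7) = 1.2294.
Q* ≈ 424.520.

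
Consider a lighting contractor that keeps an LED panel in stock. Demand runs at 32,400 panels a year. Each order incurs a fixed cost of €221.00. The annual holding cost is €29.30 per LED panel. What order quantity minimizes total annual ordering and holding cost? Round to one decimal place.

Q* ≈ 699.1 panels

EOQ = √(2DS / H) = √(2 × 32,400 × 221 / 29.3).
= √(14,320,800 / 29.3) = √488,764.5051 ≈ 699.117.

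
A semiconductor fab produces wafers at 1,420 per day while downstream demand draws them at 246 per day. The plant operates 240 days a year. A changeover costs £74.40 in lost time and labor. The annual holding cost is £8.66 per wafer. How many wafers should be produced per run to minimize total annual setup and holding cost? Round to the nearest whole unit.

Q* ≈ 1,108 wafers

Annual demand D = 246 × 240 = 59,040.
Production build-up factor (1 − d/p) = 1 − 246/1,420 = 0.8268.
Q* = √(2DS / (H(1 − d/p))) = √(2 × 59,040 × 74.4 / (8.66 × 0.8268)).
= √(8,785,152 / 7.1597) ≈ 1107.709.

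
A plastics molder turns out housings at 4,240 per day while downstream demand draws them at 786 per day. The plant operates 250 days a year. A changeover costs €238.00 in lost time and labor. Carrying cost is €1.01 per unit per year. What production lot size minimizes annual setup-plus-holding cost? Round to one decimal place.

Annual demand D = 786 × 250 = 196,500.
Production build-up factor (1 − d/p) = 1 − 786/4,240 = 0.8146.
Q* = √(2DS / (H(1 − d/p))) = √(2 × 196,500 × 238 / (1.01 × 0.8146)).
= √(93,534,000 / 0.8228) ≈ 10662.176.

Q* ≈ 10,662.2 housings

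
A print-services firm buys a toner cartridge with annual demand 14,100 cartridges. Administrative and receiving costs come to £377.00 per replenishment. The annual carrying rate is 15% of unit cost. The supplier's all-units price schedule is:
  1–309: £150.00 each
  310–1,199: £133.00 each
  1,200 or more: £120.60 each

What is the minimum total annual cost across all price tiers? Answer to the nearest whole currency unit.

TC* ≈ £1,715,744

Holding cost per unit per year at price C is H = 0.15·C.
Candidates are each tier's EOQ (if it falls in that tier) and each price-break quantity.
Tier 1 (£150.00): EOQ = 687.4 exceeds tier's upper bound 309, so this tier is dominated.
EOQ at £133.00 = 730.0 (feasible in tier 2): TC = 14,100×£133.00 + (14,100/730.0)×377 + (730.0/2)×0.15×£133.00 = £1,889,863.53.
EOQ at £120.60 = 766.6 < 1200, so use break Q=1200: TC = 14,100×£120.60 + (14,100/1200.0)×377 + (1200.0/2)×0.15×£120.60 = £1,715,743.75.
Lowest total cost among the candidates is at Q = 1200.0.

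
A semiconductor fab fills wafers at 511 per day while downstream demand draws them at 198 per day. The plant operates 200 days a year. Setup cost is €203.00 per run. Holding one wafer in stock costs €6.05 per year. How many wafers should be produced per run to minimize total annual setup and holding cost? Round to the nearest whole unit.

Annual demand D = 198 × 200 = 39,600.
Production build-up factor (1 − d/p) = 1 − 198/511 = 0.6125.
Q* = √(2DS / (H(1 − d/p))) = √(2 × 39,600 × 203 / (6.05 × 0.6125)).
= √(16,077,600 / 3.7058) ≈ 2082.913.

Q* ≈ 2,083 wafers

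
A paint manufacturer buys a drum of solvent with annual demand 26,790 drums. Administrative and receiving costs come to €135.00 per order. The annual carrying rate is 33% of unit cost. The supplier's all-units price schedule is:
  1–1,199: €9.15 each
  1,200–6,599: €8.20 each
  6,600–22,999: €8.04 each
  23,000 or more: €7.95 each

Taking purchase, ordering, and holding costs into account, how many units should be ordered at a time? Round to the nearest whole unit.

Holding cost per unit per year at price C is H = 0.33·C.
Candidates are each tier's EOQ (if it falls in that tier) and each price-break quantity.
Tier 1 (€9.15): EOQ = 1547.7 exceeds tier's upper bound 1199, so this tier is dominated.
EOQ at €8.20 = 1634.9 (feasible in tier 2): TC = 26,790×€8.20 + (26,790/1634.9)×135 + (1634.9/2)×0.33×€8.20 = €224,102.17.
EOQ at €8.04 = 1651.1 < 6600, so use break Q=6600: TC = 26,790×€8.04 + (26,790/6600.0)×135 + (6600.0/2)×0.33×€8.04 = €224,695.14.
EOQ at €7.95 = 1660.5 < 23000, so use break Q=23000: TC = 26,790×€7.95 + (26,790/23000.0)×135 + (23000.0/2)×0.33×€7.95 = €243,308.00.
Lowest total cost is €224,102.17 at Q = 1634.9.

Q* ≈ 1,635 drums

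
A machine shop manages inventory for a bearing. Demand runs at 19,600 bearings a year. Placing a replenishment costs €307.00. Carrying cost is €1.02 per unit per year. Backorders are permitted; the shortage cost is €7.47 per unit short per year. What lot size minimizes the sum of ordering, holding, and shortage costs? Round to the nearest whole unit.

With planned backorders, Q* = √(2DS/H) · √((H+B)/B).
√(2DS/H) = √(2 × 19,600 × 307 / 1.02) = 3434.884.
√((H+B)/B) = √((1.02+7.47)/7.47) = 1.0661.
Q* ≈ 3661.893.

Q* ≈ 3,662 bearings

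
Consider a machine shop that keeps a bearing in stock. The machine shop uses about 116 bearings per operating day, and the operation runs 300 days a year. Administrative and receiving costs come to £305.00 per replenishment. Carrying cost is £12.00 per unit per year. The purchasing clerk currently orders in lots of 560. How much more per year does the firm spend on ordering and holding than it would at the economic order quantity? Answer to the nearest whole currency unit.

Annual demand D = 116 × 300 = 34,800.
EOQ = √(2DS/H) = √(2 × 34,800 × 305 / 12) ≈ 1330.04.
Cost at Q* = (D/Q*)S + (Q*/2)H = √(2DSH) ≈ £15,960.45.
Cost at Q = 560: (34,800/560)×305 + (560/2)×12 = £18,953.57 + £3,360.00 = £22,313.57.
Excess = £22,313.57 − £15,960.45 = £6,353.12.

Extra cost ≈ £6,353 per year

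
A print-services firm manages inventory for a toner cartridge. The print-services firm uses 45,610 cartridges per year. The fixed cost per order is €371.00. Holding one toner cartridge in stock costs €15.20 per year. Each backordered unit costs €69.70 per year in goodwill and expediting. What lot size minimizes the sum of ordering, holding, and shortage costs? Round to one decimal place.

Q* ≈ 1,646.8 cartridges

With planned backorders, Q* = √(2DS/H) · √((H+B)/B).
√(2DS/H) = √(2 × 45,610 × 371 / 15.2) = 1492.142.
√((H+B)/B) = √((15.2+69.7)/69.7) = 1.1037.
Q* ≈ 1646.826.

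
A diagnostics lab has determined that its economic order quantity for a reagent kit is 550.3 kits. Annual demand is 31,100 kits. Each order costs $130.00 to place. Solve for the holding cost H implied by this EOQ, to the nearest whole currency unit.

H ≈ $27

Squaring Q* = √(2DS/H) gives Q*² = 2DS/H.
From Q* = √(2DS/H): H = 2DS / Q*² = 2 × 31,100 × 130 / 550.3² = 26.7014.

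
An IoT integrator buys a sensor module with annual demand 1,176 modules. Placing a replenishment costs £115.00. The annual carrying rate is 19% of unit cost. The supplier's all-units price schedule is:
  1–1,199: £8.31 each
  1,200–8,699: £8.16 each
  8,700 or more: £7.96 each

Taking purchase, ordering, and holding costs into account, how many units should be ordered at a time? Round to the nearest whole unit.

Holding cost per unit per year at price C is H = 0.19·C.
For each price level, check whether its EOQ is feasible; otherwise the best quantity at that price is the breakpoint.
EOQ at £8.31 = 413.9 (feasible in tier 1): TC = 1,176×£8.31 + (1,176/413.9)×115 + (413.9/2)×0.19×£8.31 = £10,426.06.
EOQ at £8.16 = 417.7 < 1200, so use break Q=1200: TC = 1,176×£8.16 + (1,176/1200.0)×115 + (1200.0/2)×0.19×£8.16 = £10,639.10.
EOQ at £7.96 = 422.9 < 8700, so use break Q=8700: TC = 1,176×£7.96 + (1,176/8700.0)×115 + (8700.0/2)×0.19×£7.96 = £15,955.44.
Lowest total cost is £10,426.06 at Q = 413.9.

Q* ≈ 414 modules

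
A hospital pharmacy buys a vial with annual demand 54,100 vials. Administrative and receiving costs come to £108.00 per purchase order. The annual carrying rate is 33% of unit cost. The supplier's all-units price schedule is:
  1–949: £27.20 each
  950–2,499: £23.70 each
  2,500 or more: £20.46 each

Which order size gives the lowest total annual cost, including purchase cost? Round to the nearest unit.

Q* ≈ 2,500 vials

Holding cost per unit per year at price C is H = 0.33·C.
Evaluate total cost at each tier's feasible EOQ or, if the EOQ is below the tier, at the tier's minimum quantity.
Tier 1 (£27.20): EOQ = 1141.0 exceeds tier's upper bound 949, so this tier is dominated.
EOQ at £23.70 = 1222.3 (feasible in tier 2): TC = 54,100×£23.70 + (54,100/1222.3)×108 + (1222.3/2)×0.33×£23.70 = £1,291,729.97.
EOQ at £20.46 = 1315.6 < 2500, so use break Q=2500: TC = 54,100×£20.46 + (54,100/2500.0)×108 + (2500.0/2)×0.33×£20.46 = £1,117,662.87.
Lowest total cost is £1,117,662.87 at Q = 2500.0.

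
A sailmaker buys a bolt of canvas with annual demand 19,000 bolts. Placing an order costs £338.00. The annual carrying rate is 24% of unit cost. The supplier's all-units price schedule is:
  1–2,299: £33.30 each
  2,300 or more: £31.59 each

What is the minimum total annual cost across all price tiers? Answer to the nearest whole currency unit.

TC* ≈ £611,721

Holding cost per unit per year at price C is H = 0.24·C.
For each price level, check whether its EOQ is feasible; otherwise the best quantity at that price is the breakpoint.
EOQ at £33.30 = 1267.7 (feasible in tier 1): TC = 19,000×£33.30 + (19,000/1267.7)×338 + (1267.7/2)×0.24×£33.30 = £642,831.60.
EOQ at £31.59 = 1301.6 < 2300, so use break Q=2300: TC = 19,000×£31.59 + (19,000/2300.0)×338 + (2300.0/2)×0.24×£31.59 = £611,721.01.
Lowest total cost among the candidates is at Q = 2300.0.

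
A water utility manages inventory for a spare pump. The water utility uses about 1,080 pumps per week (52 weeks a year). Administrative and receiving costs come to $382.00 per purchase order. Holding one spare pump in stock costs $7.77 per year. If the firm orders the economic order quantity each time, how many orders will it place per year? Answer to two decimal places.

Annual demand D = 1,080 × 52 = 56,160.
The optimal lot size = √(2DS/H) = √(2 × 56,160 × 382 / 7.77) ≈ 2349.90.
Orders per year = D / Q* = 56,160 / 2349.90 ≈ 23.899.

N ≈ 23.90 orders per year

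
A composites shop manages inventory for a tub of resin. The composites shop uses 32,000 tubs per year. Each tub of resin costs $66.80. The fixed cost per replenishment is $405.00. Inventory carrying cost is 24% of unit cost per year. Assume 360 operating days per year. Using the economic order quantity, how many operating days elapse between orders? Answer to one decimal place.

Holding cost H = 0.24 × $66.80 = $16.0320 per unit per year.
The optimal lot size = √(2DS/H) = √(2 × 32,000 × 405 / 16.032) ≈ 1271.52.
Cycle time = Q*/D × 360 = 1271.52 / 32,000 × 360 ≈ 14.305 days.

T ≈ 14.3 days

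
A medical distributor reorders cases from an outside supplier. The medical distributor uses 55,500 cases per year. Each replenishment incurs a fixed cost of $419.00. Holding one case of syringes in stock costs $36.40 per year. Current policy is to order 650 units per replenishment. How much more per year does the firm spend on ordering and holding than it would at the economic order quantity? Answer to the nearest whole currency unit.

EOQ = √(2DS/H) = √(2 × 55,500 × 419 / 36.4) ≈ 1130.36.
Cost at Q* = (D/Q*)S + (Q*/2)H = √(2DSH) ≈ $41,145.20.
Cost at Q = 650: (55,500/650)×419 + (650/2)×36.4 = $35,776.15 + $11,830.00 = $47,606.15.
Excess = $47,606.15 − $41,145.20 = $6,460.95.

Extra cost ≈ $6,461 per year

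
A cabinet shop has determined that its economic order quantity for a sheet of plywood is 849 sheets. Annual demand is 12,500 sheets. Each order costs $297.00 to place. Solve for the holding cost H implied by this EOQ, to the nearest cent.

The basic EOQ model gives Q* = √(2DS/H); rearrange for the unknown.
From Q* = √(2DS/H): H = 2DS / Q*² = 2 × 12,500 × 297 / 849² = 10.3010.

H ≈ $10.30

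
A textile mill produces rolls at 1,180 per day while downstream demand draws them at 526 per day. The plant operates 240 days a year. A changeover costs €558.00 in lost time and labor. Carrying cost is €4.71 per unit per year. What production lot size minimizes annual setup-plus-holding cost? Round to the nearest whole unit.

Annual demand D = 526 × 240 = 126,240.
Production build-up factor (1 − d/p) = 1 − 526/1,180 = 0.5542.
Q* = √(2DS / (H(1 − d/p))) = √(2 × 126,240 × 558 / (4.71 × 0.5542)).
= √(140,883,840 / 2.6105) ≈ 7346.361.

Q* ≈ 7,346 rolls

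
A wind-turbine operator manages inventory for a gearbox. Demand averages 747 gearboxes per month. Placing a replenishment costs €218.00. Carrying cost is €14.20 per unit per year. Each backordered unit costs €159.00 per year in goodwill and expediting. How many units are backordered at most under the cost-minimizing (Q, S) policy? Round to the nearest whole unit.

S* ≈ 45 gearboxes

Annual demand D = 747 × 12 = 8,964.
With planned backorders, Q* = √(2DS/H) · √((H+B)/B).
√(2DS/H) = √(2 × 8,964 × 218 / 14.2) = 524.626.
√((H+B)/B) = √((14.2+159)/159) = 1.0437.
Q* ≈ 547.552.
S* = Q* · H/(H+B) = 547.552 × 14.2/173.2 ≈ 44.892.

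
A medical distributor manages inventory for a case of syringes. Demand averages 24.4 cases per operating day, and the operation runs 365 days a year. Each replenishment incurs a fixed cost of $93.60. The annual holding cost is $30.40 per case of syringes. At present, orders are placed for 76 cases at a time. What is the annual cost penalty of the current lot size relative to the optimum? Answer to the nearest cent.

Annual demand D = 24.4 × 365 = 8,906.
EOQ = √(2DS/H) = √(2 × 8,906 × 93.6 / 30.4) ≈ 234.18.
Cost at Q* = (D/Q*)S + (Q*/2)H = √(2DSH) ≈ $7,119.20.
Cost at Q = 76: (8,906/76)×93.6 + (76/2)×30.4 = $10,968.44 + $1,155.20 = $12,123.64.
Excess = $12,123.64 − $7,119.20 = $5,004.44.

Extra cost ≈ $5,004.44 per year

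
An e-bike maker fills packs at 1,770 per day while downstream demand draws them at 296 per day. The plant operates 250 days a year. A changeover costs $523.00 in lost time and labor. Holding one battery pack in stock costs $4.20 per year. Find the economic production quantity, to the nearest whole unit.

Annual demand D = 296 × 250 = 74,000.
Production build-up factor (1 − d/p) = 1 − 296/1,770 = 0.8328.
Q* = √(2DS / (H(1 − d/p))) = √(2 × 74,000 × 523 / (4.2 × 0.8328)).
= √(77,404,000 / 3.4976) ≈ 4704.299.

Q* ≈ 4,704 packs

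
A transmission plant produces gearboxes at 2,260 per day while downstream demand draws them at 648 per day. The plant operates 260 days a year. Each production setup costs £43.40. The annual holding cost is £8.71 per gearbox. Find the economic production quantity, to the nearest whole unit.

Q* ≈ 1,534 gearboxes

Annual demand D = 648 × 260 = 168,480.
Production build-up factor (1 − d/p) = 1 − 648/2,260 = 0.7133.
Q* = √(2DS / (H(1 − d/p))) = √(2 × 168,480 × 43.4 / (8.71 × 0.7133)).
= √(14,624,064 / 6.2126) ≈ 1534.252.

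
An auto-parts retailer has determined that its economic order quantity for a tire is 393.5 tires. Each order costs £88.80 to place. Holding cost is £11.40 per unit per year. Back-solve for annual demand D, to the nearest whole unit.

D ≈ 9,939 tires per year

Invert the EOQ relation Q*² = 2DS/H.
From Q* = √(2DS/H): D = Q*²H / (2S) = 393.5² × 11.4 / (2 × 88.8) = 9939.198.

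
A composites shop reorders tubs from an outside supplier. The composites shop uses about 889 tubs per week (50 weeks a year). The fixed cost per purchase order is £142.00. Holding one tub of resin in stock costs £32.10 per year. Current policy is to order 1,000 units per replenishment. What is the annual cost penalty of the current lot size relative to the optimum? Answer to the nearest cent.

Extra cost ≈ £2,231.72 per year

Annual demand D = 889 × 50 = 44,450.
EOQ = √(2DS/H) = √(2 × 44,450 × 142 / 32.1) ≈ 627.11.
Cost at Q* = (D/Q*)S + (Q*/2)H = √(2DSH) ≈ £20,130.18.
Cost at Q = 1,000: (44,450/1,000)×142 + (1,000/2)×32.1 = £6,311.90 + £16,050.00 = £22,361.90.
Excess = £22,361.90 − £20,130.18 = £2,231.72.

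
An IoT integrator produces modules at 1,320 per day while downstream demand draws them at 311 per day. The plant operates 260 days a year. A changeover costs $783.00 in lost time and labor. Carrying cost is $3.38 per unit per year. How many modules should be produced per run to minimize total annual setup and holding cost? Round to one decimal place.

Annual demand D = 311 × 260 = 80,860.
Production build-up factor (1 − d/p) = 1 − 311/1,320 = 0.7644.
Q* = √(2DS / (H(1 − d/p))) = √(2 × 80,860 × 783 / (3.38 × 0.7644)).
= √(126,626,760 / 2.5837) ≈ 7000.770.

Q* ≈ 7,000.8 modules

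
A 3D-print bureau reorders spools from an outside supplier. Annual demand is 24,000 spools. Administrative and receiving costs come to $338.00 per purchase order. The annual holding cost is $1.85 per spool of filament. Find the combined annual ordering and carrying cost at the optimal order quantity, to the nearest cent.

TC* ≈ $5,478.54

EOQ = √(2DS/H) = √(2 × 24,000 × 338 / 1.85) ≈ 2961.37.
At Q*, ordering cost (D/Q*)S equals holding cost (Q*/2)H, each = √(DSH/2).
Minimum total = √(2DSH) = √(2 × 24,000 × 338 × 1.85) ≈ 5478.540.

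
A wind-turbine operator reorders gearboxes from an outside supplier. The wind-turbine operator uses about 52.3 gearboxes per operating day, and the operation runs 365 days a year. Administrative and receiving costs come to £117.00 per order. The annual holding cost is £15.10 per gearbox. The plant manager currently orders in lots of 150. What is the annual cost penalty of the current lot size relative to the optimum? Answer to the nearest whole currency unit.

Annual demand D = 52.3 × 365 = 19,089.5.
EOQ = √(2DS/H) = √(2 × 19,089.5 × 117 / 15.1) ≈ 543.90.
Cost at Q* = (D/Q*)S + (Q*/2)H = √(2DSH) ≈ £8,212.85.
Cost at Q = 150: (19,089.5/150)×117 + (150/2)×15.1 = £14,889.81 + £1,132.50 = £16,022.31.
Excess = £16,022.31 − £8,212.85 = £7,809.46.

Extra cost ≈ £7,809 per year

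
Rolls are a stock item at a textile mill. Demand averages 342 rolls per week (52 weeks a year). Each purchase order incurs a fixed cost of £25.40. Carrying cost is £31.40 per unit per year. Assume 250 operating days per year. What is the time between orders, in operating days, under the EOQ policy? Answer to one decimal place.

Annual demand D = 342 × 52 = 17,784.
EOQ = √(2DS/H) = √(2 × 17,784 × 25.4 / 31.4) ≈ 169.62.
Cycle time = Q*/D × 250 = 169.62 / 17,784 × 250 ≈ 2.384 days.

T ≈ 2.4 days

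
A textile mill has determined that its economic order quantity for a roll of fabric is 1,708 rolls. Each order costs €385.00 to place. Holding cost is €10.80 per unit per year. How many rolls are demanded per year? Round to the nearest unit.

D ≈ 40,917 rolls per year

Invert the EOQ relation Q*² = 2DS/H.
From Q* = √(2DS/H): D = Q*²H / (2S) = 1,708² × 10.8 / (2 × 385) = 40917.469.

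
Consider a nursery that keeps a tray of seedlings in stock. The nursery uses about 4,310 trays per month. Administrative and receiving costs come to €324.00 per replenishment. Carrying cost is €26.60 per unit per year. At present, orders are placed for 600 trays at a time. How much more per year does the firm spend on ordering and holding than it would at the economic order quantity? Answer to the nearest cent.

Extra cost ≈ €6,051.02 per year

Annual demand D = 4,310 × 12 = 51,720.
EOQ = √(2DS/H) = √(2 × 51,720 × 324 / 26.6) ≈ 1122.47.
Cost at Q* = (D/Q*)S + (Q*/2)H = √(2DSH) ≈ €29,857.78.
Cost at Q = 600: (51,720/600)×324 + (600/2)×26.6 = €27,928.80 + €7,980.00 = €35,908.80.
Excess = €35,908.80 − €29,857.78 = €6,051.02.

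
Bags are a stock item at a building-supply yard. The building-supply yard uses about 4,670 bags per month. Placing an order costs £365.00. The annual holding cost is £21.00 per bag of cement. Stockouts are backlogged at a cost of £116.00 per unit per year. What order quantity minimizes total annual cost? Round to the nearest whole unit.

Q* ≈ 1,517 bags

Annual demand D = 4,670 × 12 = 56,040.
With planned backorders, Q* = √(2DS/H) · √((H+B)/B).
√(2DS/H) = √(2 × 56,040 × 365 / 21) = 1395.728.
√((H+B)/B) = √((21+116)/116) = 1.0868.
Q* ≈ 1516.813.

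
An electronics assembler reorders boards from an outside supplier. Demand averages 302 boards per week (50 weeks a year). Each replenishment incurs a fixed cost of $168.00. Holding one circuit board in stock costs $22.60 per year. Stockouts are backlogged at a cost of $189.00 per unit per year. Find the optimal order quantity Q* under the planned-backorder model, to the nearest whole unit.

Q* ≈ 501 boards

Annual demand D = 302 × 50 = 15,100.
With planned backorders, Q* = √(2DS/H) · √((H+B)/B).
√(2DS/H) = √(2 × 15,100 × 168 / 22.6) = 473.810.
√((H+B)/B) = √((22.6+189)/189) = 1.0581.
Q* ≈ 501.338.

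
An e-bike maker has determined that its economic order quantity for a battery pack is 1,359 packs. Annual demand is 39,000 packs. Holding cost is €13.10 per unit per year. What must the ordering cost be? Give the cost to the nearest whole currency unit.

S ≈ €310

Squaring Q* = √(2DS/H) gives Q*² = 2DS/H.
From Q* = √(2DS/H): S = Q*²H / (2D) = 1,359² × 13.1 / (2 × 39,000) = 310.1813.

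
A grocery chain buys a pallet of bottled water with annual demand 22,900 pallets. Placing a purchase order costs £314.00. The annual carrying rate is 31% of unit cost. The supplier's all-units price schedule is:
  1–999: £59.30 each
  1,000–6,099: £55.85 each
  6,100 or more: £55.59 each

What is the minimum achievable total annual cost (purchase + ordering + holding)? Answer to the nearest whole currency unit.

Holding cost per unit per year at price C is H = 0.31·C.
For each price level, check whether its EOQ is feasible; otherwise the best quantity at that price is the breakpoint.
EOQ at £59.30 = 884.5 (feasible in tier 1): TC = 22,900×£59.30 + (22,900/884.5)×314 + (884.5/2)×0.31×£59.30 = £1,374,229.45.
EOQ at £55.85 = 911.4 < 1000, so use break Q=1000: TC = 22,900×£55.85 + (22,900/1000.0)×314 + (1000.0/2)×0.31×£55.85 = £1,294,812.35.
EOQ at £55.59 = 913.5 < 6100, so use break Q=6100: TC = 22,900×£55.59 + (22,900/6100.0)×314 + (6100.0/2)×0.31×£55.59 = £1,326,750.13.
Lowest total cost among the candidates is at Q = 1000.0.

TC* ≈ £1,294,812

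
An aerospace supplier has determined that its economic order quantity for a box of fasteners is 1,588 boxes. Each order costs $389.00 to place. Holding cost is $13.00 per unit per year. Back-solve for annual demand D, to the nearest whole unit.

D ≈ 42,137 boxes per year

Squaring Q* = √(2DS/H) gives Q*² = 2DS/H.
From Q* = √(2DS/H): D = Q*²H / (2S) = 1,588² × 13 / (2 × 389) = 42137.111.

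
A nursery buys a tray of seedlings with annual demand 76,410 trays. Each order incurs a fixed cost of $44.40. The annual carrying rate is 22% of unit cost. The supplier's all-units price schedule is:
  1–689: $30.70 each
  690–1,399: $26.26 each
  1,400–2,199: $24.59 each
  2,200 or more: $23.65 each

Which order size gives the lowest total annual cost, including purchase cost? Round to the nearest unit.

Holding cost per unit per year at price C is H = 0.22·C.
Evaluate total cost at each tier's feasible EOQ or, if the EOQ is below the tier, at the tier's minimum quantity.
Tier 1 ($30.70): EOQ = 1002.3 exceeds tier's upper bound 689, so this tier is dominated.
EOQ at $26.26 = 1083.7 (feasible in tier 2): TC = 76,410×$26.26 + (76,410/1083.7)×44.4 + (1083.7/2)×0.22×$26.26 = $2,012,787.55.
EOQ at $24.59 = 1119.9 < 1400, so use break Q=1400: TC = 76,410×$24.59 + (76,410/1400.0)×44.4 + (1400.0/2)×0.22×$24.59 = $1,885,132.05.
EOQ at $23.65 = 1142.0 < 2200, so use break Q=2200: TC = 76,410×$23.65 + (76,410/2200.0)×44.4 + (2200.0/2)×0.22×$23.65 = $1,814,361.89.
Lowest total cost is $1,814,361.89 at Q = 2200.0.

Q* ≈ 2,200 trays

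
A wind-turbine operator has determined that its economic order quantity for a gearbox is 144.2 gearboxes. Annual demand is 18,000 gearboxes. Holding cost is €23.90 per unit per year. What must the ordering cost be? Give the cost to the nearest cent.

The basic EOQ model gives Q* = √(2DS/H); rearrange for the unknown.
From Q* = √(2DS/H): S = Q*²H / (2D) = 144.2² × 23.9 / (2 × 18,000) = 13.8047.

S ≈ €13.80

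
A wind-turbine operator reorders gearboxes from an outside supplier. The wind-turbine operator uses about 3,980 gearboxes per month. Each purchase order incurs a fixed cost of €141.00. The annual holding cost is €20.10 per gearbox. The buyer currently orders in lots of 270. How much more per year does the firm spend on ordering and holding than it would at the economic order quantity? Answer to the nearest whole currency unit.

Annual demand D = 3,980 × 12 = 47,760.
EOQ = √(2DS/H) = √(2 × 47,760 × 141 / 20.1) ≈ 818.58.
Cost at Q* = (D/Q*)S + (Q*/2)H = √(2DSH) ≈ €16,453.37.
Cost at Q = 270: (47,760/270)×141 + (270/2)×20.1 = €24,941.33 + €2,713.50 = €27,654.83.
Excess = €27,654.83 − €16,453.37 = €11,201.47.

Extra cost ≈ €11,201 per year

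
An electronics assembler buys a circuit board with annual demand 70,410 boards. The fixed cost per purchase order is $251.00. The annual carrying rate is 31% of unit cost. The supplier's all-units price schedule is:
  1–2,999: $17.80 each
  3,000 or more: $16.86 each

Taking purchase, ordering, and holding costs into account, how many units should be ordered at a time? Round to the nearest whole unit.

Q* ≈ 3,000 boards

Holding cost per unit per year at price C is H = 0.31·C.
For each price level, check whether its EOQ is feasible; otherwise the best quantity at that price is the breakpoint.
EOQ at $17.80 = 2530.9 (feasible in tier 1): TC = 70,410×$17.80 + (70,410/2530.9)×251 + (2530.9/2)×0.31×$17.80 = $1,267,263.61.
EOQ at $16.86 = 2600.5 < 3000, so use break Q=3000: TC = 70,410×$16.86 + (70,410/3000.0)×251 + (3000.0/2)×0.31×$16.86 = $1,200,843.47.
Lowest total cost is $1,200,843.47 at Q = 3000.0.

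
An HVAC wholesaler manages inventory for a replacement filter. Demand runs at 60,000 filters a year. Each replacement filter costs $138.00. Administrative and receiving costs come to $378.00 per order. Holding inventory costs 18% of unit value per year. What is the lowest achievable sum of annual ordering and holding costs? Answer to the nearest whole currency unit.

TC* ≈ $33,567

Holding cost H = 0.18 × $138.00 = $24.8400 per unit per year.
Q* = √(2DS/H) = √(2 × 60,000 × 378 / 24.84) ≈ 1351.33.
At Q*, ordering cost (D/Q*)S equals holding cost (Q*/2)H, each = √(DSH/2).
Minimum total = √(2DSH) = √(2 × 60,000 × 378 × 24.84) ≈ 33566.984.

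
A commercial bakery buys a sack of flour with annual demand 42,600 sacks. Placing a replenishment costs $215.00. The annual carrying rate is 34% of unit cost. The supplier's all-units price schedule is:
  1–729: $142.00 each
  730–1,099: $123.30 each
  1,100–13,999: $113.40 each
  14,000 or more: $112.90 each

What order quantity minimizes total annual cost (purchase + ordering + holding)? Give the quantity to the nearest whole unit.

Q* ≈ 1,100 sacks

Holding cost per unit per year at price C is H = 0.34·C.
Candidates are each tier's EOQ (if it falls in that tier) and each price-break quantity.
EOQ at $142.00 = 616.0 (feasible in tier 1): TC = 42,600×$142.00 + (42,600/616.0)×215 + (616.0/2)×0.34×$142.00 = $6,078,938.75.
EOQ at $123.30 = 661.0 < 730, so use break Q=730: TC = 42,600×$123.30 + (42,600/730.0)×215 + (730.0/2)×0.34×$123.30 = $5,280,428.11.
EOQ at $113.40 = 689.3 < 1100, so use break Q=1100: TC = 42,600×$113.40 + (42,600/1100.0)×215 + (1100.0/2)×0.34×$113.40 = $4,860,372.16.
EOQ at $112.90 = 690.8 < 14000, so use break Q=14000: TC = 42,600×$112.90 + (42,600/14000.0)×215 + (14000.0/2)×0.34×$112.90 = $5,078,896.21.
Lowest total cost is $4,860,372.16 at Q = 1100.0.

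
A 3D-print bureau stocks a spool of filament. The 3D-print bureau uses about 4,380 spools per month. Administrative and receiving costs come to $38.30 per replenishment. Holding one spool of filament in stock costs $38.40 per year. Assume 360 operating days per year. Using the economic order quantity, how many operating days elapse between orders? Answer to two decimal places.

Annual demand D = 4,380 × 12 = 52,560.
The optimal lot size = √(2DS/H) = √(2 × 52,560 × 38.3 / 38.4) ≈ 323.80.
Cycle time = Q*/D × 360 = 323.80 / 52,560 × 360 ≈ 2.218 days.

T ≈ 2.22 days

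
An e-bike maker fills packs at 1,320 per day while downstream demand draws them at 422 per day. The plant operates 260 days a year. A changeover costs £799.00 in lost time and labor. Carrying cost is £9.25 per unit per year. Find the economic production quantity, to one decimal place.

Annual demand D = 422 × 260 = 109,720.
Production build-up factor (1 − d/p) = 1 − 422/1,320 = 0.6803.
Q* = √(2DS / (H(1 − d/p))) = √(2 × 109,720 × 799 / (9.25 × 0.6803)).
= √(175,332,560 / 6.2928) ≈ 5278.484.

Q* ≈ 5,278.5 packs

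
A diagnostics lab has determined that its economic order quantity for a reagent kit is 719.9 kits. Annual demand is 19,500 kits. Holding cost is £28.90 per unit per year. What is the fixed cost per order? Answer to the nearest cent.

S ≈ £384.04

Invert the EOQ relation Q*² = 2DS/H.
From Q* = √(2DS/H): S = Q*²H / (2D) = 719.9² × 28.9 / (2 × 19,500) = 384.0410.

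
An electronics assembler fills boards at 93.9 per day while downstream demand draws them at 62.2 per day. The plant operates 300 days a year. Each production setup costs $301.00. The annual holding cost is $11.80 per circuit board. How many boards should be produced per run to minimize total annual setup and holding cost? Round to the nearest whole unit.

Q* ≈ 1,679 boards

Annual demand D = 62.2 × 300 = 18,660.
Production build-up factor (1 − d/p) = 1 − 62.2/93.9 = 0.3376.
Q* = √(2DS / (H(1 − d/p))) = √(2 × 18,660 × 301 / (11.8 × 0.3376)).
= √(11,233,320 / 3.9836) ≈ 1679.253.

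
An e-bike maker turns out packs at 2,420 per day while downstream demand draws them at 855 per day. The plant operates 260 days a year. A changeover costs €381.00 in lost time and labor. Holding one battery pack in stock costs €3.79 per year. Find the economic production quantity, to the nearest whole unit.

Q* ≈ 8,313 packs

Annual demand D = 855 × 260 = 222,300.
Production build-up factor (1 − d/p) = 1 − 855/2,420 = 0.6467.
Q* = √(2DS / (H(1 − d/p))) = √(2 × 222,300 × 381 / (3.79 × 0.6467)).
= √(169,392,600 / 2.451) ≈ 8313.389.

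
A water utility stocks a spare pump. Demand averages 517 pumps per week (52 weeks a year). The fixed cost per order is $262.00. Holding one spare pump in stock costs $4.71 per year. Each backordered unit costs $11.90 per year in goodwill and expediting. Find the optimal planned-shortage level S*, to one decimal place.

S* ≈ 579.4 pumps

Annual demand D = 517 × 52 = 26,884.
With planned backorders, Q* = √(2DS/H) · √((H+B)/B).
√(2DS/H) = √(2 × 26,884 × 262 / 4.71) = 1729.427.
√((H+B)/B) = √((4.71+11.9)/11.9) = 1.1814.
Q* ≈ 2043.212.
S* = Q* · H/(H+B) = 2043.212 × 4.71/16.61 ≈ 579.382.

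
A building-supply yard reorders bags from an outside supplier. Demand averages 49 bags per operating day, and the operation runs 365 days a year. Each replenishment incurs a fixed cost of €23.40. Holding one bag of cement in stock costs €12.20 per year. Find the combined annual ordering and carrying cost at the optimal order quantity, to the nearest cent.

TC* ≈ €3,195.56

Annual demand D = 49 × 365 = 17,885.
Q* = √(2DS/H) = √(2 × 17,885 × 23.4 / 12.2) ≈ 261.93.
At Q*, ordering cost (D/Q*)S equals holding cost (Q*/2)H, each = √(DSH/2).
Minimum total = √(2DSH) = √(2 × 17,885 × 23.4 × 12.2) ≈ 3195.562.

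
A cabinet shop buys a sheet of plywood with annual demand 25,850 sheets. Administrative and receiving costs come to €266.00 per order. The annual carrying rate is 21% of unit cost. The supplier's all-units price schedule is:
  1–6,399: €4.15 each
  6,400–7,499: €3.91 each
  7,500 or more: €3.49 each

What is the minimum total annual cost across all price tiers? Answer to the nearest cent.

Holding cost per unit per year at price C is H = 0.21·C.
Candidates are each tier's EOQ (if it falls in that tier) and each price-break quantity.
EOQ at €4.15 = 3972.4 (feasible in tier 1): TC = 25,850×€4.15 + (25,850/3972.4)×266 + (3972.4/2)×0.21×€4.15 = €110,739.44.
EOQ at €3.91 = 4092.5 < 6400, so use break Q=6400: TC = 25,850×€3.91 + (25,850/6400.0)×266 + (6400.0/2)×0.21×€3.91 = €104,775.41.
EOQ at €3.49 = 4331.8 < 7500, so use break Q=7500: TC = 25,850×€3.49 + (25,850/7500.0)×266 + (7500.0/2)×0.21×€3.49 = €93,881.69.
Lowest total cost among the candidates is at Q = 7500.0.

TC* ≈ €93,881.69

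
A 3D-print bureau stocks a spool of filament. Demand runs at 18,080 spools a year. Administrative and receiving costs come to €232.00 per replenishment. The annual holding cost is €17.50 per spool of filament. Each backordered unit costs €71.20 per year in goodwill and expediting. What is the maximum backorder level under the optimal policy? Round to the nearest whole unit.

With planned backorders, Q* = √(2DS/H) · √((H+B)/B).
√(2DS/H) = √(2 × 18,080 × 232 / 17.5) = 692.371.
√((H+B)/B) = √((17.5+71.2)/71.2) = 1.1161.
Q* ≈ 772.789.
S* = Q* · H/(H+B) = 772.789 × 17.5/88.7 ≈ 152.467.

S* ≈ 152 spools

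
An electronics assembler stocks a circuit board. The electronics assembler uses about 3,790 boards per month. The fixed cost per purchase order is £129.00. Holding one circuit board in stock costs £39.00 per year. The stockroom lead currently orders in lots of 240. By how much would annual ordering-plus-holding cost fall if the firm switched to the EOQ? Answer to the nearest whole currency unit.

Annual demand D = 3,790 × 12 = 45,480.
EOQ = √(2DS/H) = √(2 × 45,480 × 129 / 39) ≈ 548.51.
Cost at Q* = (D/Q*)S + (Q*/2)H = √(2DSH) ≈ £21,392.05.
Cost at Q = 240: (45,480/240)×129 + (240/2)×39 = £24,445.50 + £4,680.00 = £29,125.50.
Excess = £29,125.50 − £21,392.05 = £7,733.45.

Extra cost ≈ £7,733 per year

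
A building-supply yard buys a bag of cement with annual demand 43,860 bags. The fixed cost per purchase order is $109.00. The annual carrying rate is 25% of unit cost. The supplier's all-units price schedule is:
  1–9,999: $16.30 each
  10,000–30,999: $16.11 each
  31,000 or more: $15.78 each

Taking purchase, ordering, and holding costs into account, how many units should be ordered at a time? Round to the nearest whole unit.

Q* ≈ 1,532 bags

Holding cost per unit per year at price C is H = 0.25·C.
For each price level, check whether its EOQ is feasible; otherwise the best quantity at that price is the breakpoint.
EOQ at $16.30 = 1531.8 (feasible in tier 1): TC = 43,860×$16.30 + (43,860/1531.8)×109 + (1531.8/2)×0.25×$16.30 = $721,160.04.
EOQ at $16.11 = 1540.8 < 10000, so use break Q=10000: TC = 43,860×$16.11 + (43,860/10000.0)×109 + (10000.0/2)×0.25×$16.11 = $727,200.17.
EOQ at $15.78 = 1556.8 < 31000, so use break Q=31000: TC = 43,860×$15.78 + (43,860/31000.0)×109 + (31000.0/2)×0.25×$15.78 = $753,412.52.
Lowest total cost is $721,160.04 at Q = 1531.8.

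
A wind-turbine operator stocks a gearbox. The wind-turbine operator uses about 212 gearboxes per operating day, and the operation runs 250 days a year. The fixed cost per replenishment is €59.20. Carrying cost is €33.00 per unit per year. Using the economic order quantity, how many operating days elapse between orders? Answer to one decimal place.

Annual demand D = 212 × 250 = 53,000.
EOQ = √(2DS/H) = √(2 × 53,000 × 59.2 / 33) ≈ 436.07.
Cycle time = Q*/D × 250 = 436.07 / 53,000 × 250 ≈ 2.057 days.

T ≈ 2.1 days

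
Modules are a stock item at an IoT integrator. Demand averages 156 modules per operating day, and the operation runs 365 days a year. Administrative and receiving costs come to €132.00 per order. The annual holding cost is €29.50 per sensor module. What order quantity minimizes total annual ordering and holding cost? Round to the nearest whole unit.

Annual demand D = 156 × 365 = 56,940.
EOQ = √(2DS / H) = √(2 × 56,940 × 132 / 29.5).
= √(15,032,160 / 29.5) = √509,564.7458 ≈ 713.838.

Q* ≈ 714 modules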